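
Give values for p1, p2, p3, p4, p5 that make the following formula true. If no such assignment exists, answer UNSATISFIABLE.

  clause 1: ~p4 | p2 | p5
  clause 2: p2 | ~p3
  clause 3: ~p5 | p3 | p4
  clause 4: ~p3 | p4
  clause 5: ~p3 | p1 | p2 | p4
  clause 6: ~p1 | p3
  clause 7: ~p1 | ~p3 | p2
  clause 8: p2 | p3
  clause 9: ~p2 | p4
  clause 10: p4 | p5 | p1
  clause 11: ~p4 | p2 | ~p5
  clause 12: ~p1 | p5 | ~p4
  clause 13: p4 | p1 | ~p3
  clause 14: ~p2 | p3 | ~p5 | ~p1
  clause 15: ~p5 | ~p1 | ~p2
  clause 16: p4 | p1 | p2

Branch on p2: set p2 = 1.
The clause (p4) is unit, so p4 = 1.
Branch on p1: set p1 = 0.
Every clause is now satisfied; p3, p5 are unconstrained.

p1=0; p2=1; p3=1; p4=1; p5=1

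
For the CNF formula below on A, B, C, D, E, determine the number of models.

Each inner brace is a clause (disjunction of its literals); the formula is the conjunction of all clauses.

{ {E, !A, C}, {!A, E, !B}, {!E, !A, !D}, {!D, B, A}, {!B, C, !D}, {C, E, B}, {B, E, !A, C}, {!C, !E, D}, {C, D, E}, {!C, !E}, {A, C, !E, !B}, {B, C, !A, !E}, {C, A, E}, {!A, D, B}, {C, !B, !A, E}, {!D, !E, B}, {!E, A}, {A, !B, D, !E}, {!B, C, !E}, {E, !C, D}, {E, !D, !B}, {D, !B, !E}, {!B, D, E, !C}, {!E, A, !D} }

1

There are 2^5 = 32 truth assignments over (A, B, C, D, E).
Split on A. With A = true, the clauses containing A are satisfied and !A drops from the rest; 1 of the 2^4 = 16 assignments to the other variables satisfy what remains.
With A = false, by the same count on the reduced clause set, 0 assignments work.
(One model: A=T, B=F, C=T, D=T, E=F.)
Total: 1 + 0 = 1.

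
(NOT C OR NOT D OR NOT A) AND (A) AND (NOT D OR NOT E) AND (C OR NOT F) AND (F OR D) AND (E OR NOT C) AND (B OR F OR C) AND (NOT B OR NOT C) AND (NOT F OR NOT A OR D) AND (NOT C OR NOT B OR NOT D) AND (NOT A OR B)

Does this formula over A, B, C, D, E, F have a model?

The clause (A) is unit, so A = true.
The clause (B) is unit, so B = true.
The clause (NOT C) is unit, so C = false.
The clause (NOT F) is unit, so F = false.
The clause (D) is unit, so D = true.
The clause (NOT E) is unit, so E = false.
All clauses are satisfied.
A satisfying assignment: A=true, B=true, C=false, D=true, E=false, F=false.

Yes, satisfiable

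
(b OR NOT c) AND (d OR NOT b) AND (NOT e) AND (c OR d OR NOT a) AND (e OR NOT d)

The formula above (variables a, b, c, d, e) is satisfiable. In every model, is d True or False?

Suppose d = true.
From the singleton clause (NOT e), e = false.
Now (e) is unsatisfied and unit — conflict.
So every satisfying assignment has d = False.

False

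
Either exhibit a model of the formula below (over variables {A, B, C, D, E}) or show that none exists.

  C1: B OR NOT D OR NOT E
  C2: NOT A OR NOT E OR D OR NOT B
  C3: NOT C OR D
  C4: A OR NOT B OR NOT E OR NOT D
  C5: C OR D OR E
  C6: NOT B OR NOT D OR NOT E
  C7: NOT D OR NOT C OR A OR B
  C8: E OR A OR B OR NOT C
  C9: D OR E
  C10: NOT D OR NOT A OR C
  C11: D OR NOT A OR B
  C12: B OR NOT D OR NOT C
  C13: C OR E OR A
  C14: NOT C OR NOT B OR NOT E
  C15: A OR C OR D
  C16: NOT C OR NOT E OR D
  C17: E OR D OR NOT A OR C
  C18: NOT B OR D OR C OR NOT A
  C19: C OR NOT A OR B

A: true; B: true; C: true; D: true; E: false

Branch on C: set C = true.
(D) alone gives D = true.
(B) alone gives B = true.
(NOT E) alone gives E = false.
Every clause is now satisfied; A is unconstrained.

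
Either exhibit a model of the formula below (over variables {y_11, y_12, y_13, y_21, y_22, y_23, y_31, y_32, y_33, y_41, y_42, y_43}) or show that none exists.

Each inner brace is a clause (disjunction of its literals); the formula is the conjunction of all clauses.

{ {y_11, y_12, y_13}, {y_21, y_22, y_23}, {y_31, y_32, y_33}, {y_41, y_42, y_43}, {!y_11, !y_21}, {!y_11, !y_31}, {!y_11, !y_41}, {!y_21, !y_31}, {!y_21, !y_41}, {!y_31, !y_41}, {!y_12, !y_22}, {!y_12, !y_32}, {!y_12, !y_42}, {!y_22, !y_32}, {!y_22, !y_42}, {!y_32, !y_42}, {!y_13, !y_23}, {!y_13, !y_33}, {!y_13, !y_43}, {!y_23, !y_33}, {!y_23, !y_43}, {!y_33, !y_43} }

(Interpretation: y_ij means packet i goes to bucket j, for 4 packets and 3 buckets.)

UNSATISFIABLE

Suppose y_11 = false.
Suppose y_12 = true.
Unit clause (!y_22) forces y_22 = false.
Unit clause (!y_32) forces y_32 = false.
Unit clause (!y_42) forces y_42 = false.
Suppose y_21 = true.
Unit clause (!y_31) forces y_31 = false.
Unit clause (y_33) forces y_33 = true.
Unit clause (!y_41) forces y_41 = false.
Unit clause (y_43) forces y_43 = true.
Now (!y_43) is unsatisfied and unit — conflict.
Backtrack on y_21: now try y_21 = false.
Unit clause (y_23) forces y_23 = true.
Unit clause (!y_13) forces y_13 = false.
Unit clause (!y_33) forces y_33 = false.
Unit clause (y_31) forces y_31 = true.
Unit clause (!y_41) forces y_41 = false.
Unit clause (y_43) forces y_43 = true.
Now (!y_43) is unsatisfied and unit — conflict.
Both values of y_21 lead to a conflict.
Backtrack on y_12: now try y_12 = false.
Unit clause (y_13) forces y_13 = true.
Unit clause (!y_23) forces y_23 = false.
Unit clause (!y_33) forces y_33 = false.
Unit clause (!y_43) forces y_43 = false.
Suppose y_21 = true.
Unit clause (!y_31) forces y_31 = false.
Unit clause (y_32) forces y_32 = true.
Unit clause (!y_41) forces y_41 = false.
Unit clause (y_42) forces y_42 = true.
Now (!y_42) is unsatisfied and unit — conflict.
Backtrack on y_21: now try y_21 = false.
Unit clause (y_22) forces y_22 = true.
Unit clause (!y_32) forces y_32 = false.
Unit clause (y_31) forces y_31 = true.
Unit clause (!y_41) forces y_41 = false.
Unit clause (y_42) forces y_42 = true.
Now (!y_42) is unsatisfied and unit — conflict.
Both values of y_21 lead to a conflict.
Both values of y_12 lead to a conflict.
Backtrack on y_11: now try y_11 = true.
Unit clause (!y_21) forces y_21 = false.
Unit clause (!y_31) forces y_31 = false.
Unit clause (!y_41) forces y_41 = false.
Suppose y_22 = true.
Unit clause (!y_12) forces y_12 = false.
Unit clause (!y_32) forces y_32 = false.
Unit clause (y_33) forces y_33 = true.
Unit clause (!y_42) forces y_42 = false.
Unit clause (y_43) forces y_43 = true.
Now (!y_43) is unsatisfied and unit — conflict.
Backtrack on y_22: now try y_22 = false.
Unit clause (y_23) forces y_23 = true.
Unit clause (!y_13) forces y_13 = false.
Unit clause (!y_33) forces y_33 = false.
Unit clause (y_32) forces y_32 = true.
Unit clause (!y_12) forces y_12 = false.
Unit clause (!y_42) forces y_42 = false.
Unit clause (y_43) forces y_43 = true.
Now (!y_43) is unsatisfied and unit — conflict.
Both values of y_22 lead to a conflict.
Both values of y_11 lead to a conflict.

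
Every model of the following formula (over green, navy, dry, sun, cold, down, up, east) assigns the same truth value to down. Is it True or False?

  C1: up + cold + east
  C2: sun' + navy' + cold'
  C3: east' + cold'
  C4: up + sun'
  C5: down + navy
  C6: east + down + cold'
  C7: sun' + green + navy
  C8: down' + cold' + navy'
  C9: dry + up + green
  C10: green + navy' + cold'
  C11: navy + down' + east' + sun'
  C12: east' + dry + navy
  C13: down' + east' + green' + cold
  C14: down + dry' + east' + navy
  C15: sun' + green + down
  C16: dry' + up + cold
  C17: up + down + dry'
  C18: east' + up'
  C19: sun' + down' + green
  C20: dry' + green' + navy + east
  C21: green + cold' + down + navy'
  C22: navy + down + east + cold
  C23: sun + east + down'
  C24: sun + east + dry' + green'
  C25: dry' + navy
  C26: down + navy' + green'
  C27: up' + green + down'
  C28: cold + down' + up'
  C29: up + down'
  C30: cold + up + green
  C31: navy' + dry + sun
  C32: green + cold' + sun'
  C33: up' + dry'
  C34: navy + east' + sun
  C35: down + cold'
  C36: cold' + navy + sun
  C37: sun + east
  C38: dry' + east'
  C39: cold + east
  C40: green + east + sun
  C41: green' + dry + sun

Suppose down = 0.
(navy) alone gives navy = 1.
(green') alone gives green = 0.
(cold') alone gives cold = 0.
(sun') alone gives sun = 0.
(up) alone gives up = 1.
(east') alone gives east = 0.
But (east) is also a unit clause — contradiction.
So every satisfying assignment has down = True.

True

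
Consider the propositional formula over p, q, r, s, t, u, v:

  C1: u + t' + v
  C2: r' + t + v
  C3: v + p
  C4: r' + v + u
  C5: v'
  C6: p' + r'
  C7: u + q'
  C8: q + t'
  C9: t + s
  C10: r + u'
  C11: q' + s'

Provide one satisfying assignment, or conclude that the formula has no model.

p: 1,  q: 0,  r: 0,  s: 1,  t: 0,  u: 0,  v: 0

The clause (v') is unit, so v = 0.
The clause (p) is unit, so p = 1.
The clause (r') is unit, so r = 0.
The clause (u') is unit, so u = 0.
The clause (t') is unit, so t = 0.
The clause (q') is unit, so q = 0.
The clause (s) is unit, so s = 1.
This assignment satisfies each clause.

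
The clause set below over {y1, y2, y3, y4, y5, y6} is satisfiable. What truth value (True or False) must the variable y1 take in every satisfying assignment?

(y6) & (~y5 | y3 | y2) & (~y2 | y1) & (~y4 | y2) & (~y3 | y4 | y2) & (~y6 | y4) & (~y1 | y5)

Suppose y1 = 0.
Unit clause (y6) forces y6 = 1.
Unit clause (~y2) forces y2 = 0.
Unit clause (~y4) forces y4 = 0.
That conflicts with the unit clause (y4).
So every satisfying assignment has y1 = True.

True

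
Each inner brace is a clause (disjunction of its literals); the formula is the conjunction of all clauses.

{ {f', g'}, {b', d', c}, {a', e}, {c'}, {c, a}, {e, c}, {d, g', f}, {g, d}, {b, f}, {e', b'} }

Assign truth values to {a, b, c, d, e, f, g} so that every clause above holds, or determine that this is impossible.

Unit clause (c') forces c = 0.
Unit clause (a) forces a = 1.
Unit clause (e) forces e = 1.
Unit clause (b') forces b = 0.
Unit clause (f) forces f = 1.
Unit clause (g') forces g = 0.
Unit clause (d) forces d = 1.
This assignment satisfies each clause.

a: 1, b: 0, c: 0, d: 1, e: 1, f: 1, g: 0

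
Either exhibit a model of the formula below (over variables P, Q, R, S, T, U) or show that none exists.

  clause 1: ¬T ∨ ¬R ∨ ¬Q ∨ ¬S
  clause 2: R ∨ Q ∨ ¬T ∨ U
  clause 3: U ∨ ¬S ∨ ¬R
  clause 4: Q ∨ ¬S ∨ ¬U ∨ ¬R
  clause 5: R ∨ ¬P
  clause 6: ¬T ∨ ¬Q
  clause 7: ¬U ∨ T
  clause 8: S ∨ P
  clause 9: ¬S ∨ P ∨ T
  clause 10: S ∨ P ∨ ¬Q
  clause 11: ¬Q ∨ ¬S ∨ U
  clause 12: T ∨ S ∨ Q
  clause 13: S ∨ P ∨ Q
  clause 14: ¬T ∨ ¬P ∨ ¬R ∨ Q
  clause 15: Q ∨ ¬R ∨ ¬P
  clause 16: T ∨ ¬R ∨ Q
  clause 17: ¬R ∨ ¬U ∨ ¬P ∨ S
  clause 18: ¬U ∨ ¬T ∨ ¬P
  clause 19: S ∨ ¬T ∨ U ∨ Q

P: False; Q: False; R: False; S: True; T: True; U: True

Suppose R = False.
Unit clause (¬P) forces P = False.
Unit clause (S) forces S = True.
Unit clause (T) forces T = True.
Unit clause (¬Q) forces Q = False.
Unit clause (U) forces U = True.
This assignment satisfies each clause.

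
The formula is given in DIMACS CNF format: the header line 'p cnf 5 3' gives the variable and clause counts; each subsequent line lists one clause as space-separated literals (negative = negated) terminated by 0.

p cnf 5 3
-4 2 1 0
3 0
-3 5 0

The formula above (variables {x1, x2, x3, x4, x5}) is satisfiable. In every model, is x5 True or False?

Suppose x5 = False.
Unit clause (x3) forces x3 = True.
That conflicts with the unit clause (¬x3).
So every satisfying assignment has x5 = True.

True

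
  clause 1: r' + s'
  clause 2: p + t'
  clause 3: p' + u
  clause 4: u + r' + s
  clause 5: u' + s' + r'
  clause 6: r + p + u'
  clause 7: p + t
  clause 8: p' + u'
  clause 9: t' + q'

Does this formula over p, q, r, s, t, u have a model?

Suppose r = 0.
Suppose p = 1.
Unit clause (u) forces u = 1.
But (u') is also a unit clause — contradiction.
Backtrack on p: now try p = 0.
Unit clause (t') forces t = 0.
But (t) is also a unit clause — contradiction.
Either choice for p ends in contradiction.
Backtrack on r: now try r = 1.
Unit clause (s') forces s = 0.
Unit clause (u) forces u = 1.
Unit clause (p') forces p = 0.
Unit clause (t') forces t = 0.
But (t) is also a unit clause — contradiction.
Either choice for r ends in contradiction.
No assignment satisfies every clause.

Unsatisfiable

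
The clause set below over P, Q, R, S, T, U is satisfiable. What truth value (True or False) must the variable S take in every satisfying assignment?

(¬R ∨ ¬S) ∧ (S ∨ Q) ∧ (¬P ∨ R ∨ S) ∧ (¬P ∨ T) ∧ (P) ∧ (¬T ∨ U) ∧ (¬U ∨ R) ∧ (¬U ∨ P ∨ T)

Suppose S = True.
Unit clause (¬R) forces R = False.
Unit clause (P) forces P = True.
Unit clause (T) forces T = True.
Unit clause (U) forces U = True.
That conflicts with the unit clause (¬U).
So every satisfying assignment has S = False.

False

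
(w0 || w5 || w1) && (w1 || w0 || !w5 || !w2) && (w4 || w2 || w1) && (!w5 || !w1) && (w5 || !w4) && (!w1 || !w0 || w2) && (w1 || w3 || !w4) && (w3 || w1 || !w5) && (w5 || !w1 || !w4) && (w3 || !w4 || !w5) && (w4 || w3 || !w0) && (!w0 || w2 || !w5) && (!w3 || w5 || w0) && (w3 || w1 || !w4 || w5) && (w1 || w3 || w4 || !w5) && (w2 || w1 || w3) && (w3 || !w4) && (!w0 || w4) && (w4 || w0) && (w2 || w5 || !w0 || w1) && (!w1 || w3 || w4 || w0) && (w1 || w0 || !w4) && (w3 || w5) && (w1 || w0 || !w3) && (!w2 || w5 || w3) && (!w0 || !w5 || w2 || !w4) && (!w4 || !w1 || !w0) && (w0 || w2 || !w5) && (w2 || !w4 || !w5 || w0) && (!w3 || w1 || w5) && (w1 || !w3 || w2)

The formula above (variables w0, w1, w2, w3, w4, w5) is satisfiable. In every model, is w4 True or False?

Suppose w4 = false.
From the singleton clause (!w0), w0 = false.
That conflicts with the unit clause (w0).
So every satisfying assignment has w4 = True.

True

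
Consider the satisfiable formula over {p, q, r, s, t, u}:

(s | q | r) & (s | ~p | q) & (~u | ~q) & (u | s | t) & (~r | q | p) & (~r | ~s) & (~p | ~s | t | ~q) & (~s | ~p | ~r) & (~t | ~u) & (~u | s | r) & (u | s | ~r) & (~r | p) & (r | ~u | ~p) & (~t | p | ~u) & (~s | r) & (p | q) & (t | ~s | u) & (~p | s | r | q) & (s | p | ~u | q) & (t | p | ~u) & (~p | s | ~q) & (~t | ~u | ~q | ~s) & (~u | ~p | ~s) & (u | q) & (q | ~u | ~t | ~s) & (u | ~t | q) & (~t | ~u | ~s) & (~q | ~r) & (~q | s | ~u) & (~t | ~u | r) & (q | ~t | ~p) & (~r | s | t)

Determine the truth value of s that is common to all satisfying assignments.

Suppose s = 1.
The clause (~r) is unit, so r = 0.
But (r) is also a unit clause — contradiction.
So every satisfying assignment has s = False.

False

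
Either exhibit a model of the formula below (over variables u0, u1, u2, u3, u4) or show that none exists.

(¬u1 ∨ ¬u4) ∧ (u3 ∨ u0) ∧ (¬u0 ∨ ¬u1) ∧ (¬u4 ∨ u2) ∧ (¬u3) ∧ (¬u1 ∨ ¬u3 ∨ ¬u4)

u0: True, u1: False, u2: True, u3: False, u4: False

(¬u3) alone gives u3 = False.
(u0) alone gives u0 = True.
(¬u1) alone gives u1 = False.
Try u4 = False.
No clause remains; u2 is free.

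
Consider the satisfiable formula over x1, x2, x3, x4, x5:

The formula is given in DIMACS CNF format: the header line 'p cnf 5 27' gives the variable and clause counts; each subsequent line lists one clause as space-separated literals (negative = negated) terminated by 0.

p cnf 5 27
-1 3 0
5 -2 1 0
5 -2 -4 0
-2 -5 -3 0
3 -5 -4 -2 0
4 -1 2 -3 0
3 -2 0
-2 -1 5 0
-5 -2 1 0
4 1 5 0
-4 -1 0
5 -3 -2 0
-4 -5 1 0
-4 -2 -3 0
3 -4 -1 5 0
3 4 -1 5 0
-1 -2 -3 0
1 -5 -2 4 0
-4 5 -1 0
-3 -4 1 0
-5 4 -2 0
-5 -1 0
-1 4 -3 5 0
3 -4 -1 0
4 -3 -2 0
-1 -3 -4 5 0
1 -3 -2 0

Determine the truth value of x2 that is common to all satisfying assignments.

Suppose x2 = True.
(x3) alone gives x3 = True.
(¬x5) alone gives x5 = False.
Now (x5) is unsatisfied and unit — conflict.
So every satisfying assignment has x2 = False.

False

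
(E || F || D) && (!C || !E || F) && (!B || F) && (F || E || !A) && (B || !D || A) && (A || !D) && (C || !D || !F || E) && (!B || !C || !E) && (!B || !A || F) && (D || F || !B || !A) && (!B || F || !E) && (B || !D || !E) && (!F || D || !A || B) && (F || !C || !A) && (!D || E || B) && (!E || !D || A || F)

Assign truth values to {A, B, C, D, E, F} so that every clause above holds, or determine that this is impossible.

Try B = true.
(F) alone gives F = true.
Try A = true.
Try C = false.
Try D = false.
Every clause is now satisfied; E is unconstrained.

A=true,  B=true,  C=false,  D=false,  E=false,  F=true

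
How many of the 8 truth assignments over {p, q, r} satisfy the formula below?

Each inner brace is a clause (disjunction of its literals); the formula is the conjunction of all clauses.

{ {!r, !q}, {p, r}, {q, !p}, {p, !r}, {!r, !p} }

There are 2^3 = 8 truth assignments over (p, q, r).
Check each against the 5 clauses (columns in the order p, q, r):
  F F F  ✗ fails (p || r)
  F F T  ✗ fails (p || !r)
  F T F  ✗ fails (p || r)
  F T T  ✗ fails (!r || !q)
  T F F  ✗ fails (q || !p)
  T F T  ✗ fails (q || !p)
  T T F  ✓ satisfies all
  T T T  ✗ fails (!r || !q)
1 of the 8 rows is a model.

1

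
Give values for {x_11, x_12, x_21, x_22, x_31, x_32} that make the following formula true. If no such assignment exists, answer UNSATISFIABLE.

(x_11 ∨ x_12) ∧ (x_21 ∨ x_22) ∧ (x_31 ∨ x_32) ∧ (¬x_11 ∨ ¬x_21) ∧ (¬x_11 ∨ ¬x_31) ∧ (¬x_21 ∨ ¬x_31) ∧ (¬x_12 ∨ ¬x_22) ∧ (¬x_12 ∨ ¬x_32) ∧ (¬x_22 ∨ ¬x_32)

UNSATISFIABLE

Case x_11 = True:
The clause (¬x_21) is unit, so x_21 = False.
The clause (x_22) is unit, so x_22 = True.
The clause (¬x_31) is unit, so x_31 = False.
The clause (x_32) is unit, so x_32 = True.
That conflicts with the unit clause (¬x_32).
Backtrack on x_11: now try x_11 = False.
The clause (x_12) is unit, so x_12 = True.
The clause (¬x_22) is unit, so x_22 = False.
The clause (x_21) is unit, so x_21 = True.
The clause (¬x_31) is unit, so x_31 = False.
The clause (x_32) is unit, so x_32 = True.
That conflicts with the unit clause (¬x_32).
Both values of x_11 lead to a conflict.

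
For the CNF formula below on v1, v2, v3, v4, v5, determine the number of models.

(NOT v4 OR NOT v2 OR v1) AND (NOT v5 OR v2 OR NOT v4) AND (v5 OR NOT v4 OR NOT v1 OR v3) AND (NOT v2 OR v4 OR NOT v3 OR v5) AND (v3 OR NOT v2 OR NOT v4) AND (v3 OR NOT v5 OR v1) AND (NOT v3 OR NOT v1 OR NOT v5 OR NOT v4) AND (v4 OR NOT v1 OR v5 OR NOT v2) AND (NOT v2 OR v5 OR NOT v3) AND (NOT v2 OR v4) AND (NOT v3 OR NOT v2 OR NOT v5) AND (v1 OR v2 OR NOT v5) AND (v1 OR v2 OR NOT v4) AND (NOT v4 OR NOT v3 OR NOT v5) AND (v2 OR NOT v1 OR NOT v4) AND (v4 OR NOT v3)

3

There are 2^5 = 32 truth assignments over (v1, v2, v3, v4, v5).
Split on v4. With v4 = true, the clauses containing v4 are satisfied and NOT v4 drops from the rest; 0 of the 2^4 = 16 assignments to the other variables satisfy what remains.
With v4 = false, by the same count on the reduced clause set, 3 assignments work.
Total: 0 + 3 = 3.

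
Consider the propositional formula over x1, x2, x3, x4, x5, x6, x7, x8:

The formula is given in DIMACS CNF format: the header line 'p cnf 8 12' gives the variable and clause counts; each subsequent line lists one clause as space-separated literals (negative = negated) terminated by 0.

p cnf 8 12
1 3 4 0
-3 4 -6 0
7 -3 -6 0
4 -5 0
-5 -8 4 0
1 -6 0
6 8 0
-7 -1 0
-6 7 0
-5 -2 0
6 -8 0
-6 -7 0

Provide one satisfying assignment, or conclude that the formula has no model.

Suppose x4 = True.
Suppose x1 = True.
From the singleton clause (¬x7), x7 = False.
From the singleton clause (¬x6), x6 = False.
From the singleton clause (x8), x8 = True.
That conflicts with the unit clause (¬x8).
Backtrack on x1: now try x1 = False.
From the singleton clause (¬x6), x6 = False.
From the singleton clause (x8), x8 = True.
That conflicts with the unit clause (¬x8).
Both values of x1 lead to a conflict.
Backtrack on x4: now try x4 = False.
From the singleton clause (¬x5), x5 = False.
Suppose x1 = True.
From the singleton clause (¬x7), x7 = False.
From the singleton clause (¬x6), x6 = False.
From the singleton clause (x8), x8 = True.
That conflicts with the unit clause (¬x8).
Backtrack on x1: now try x1 = False.
From the singleton clause (x3), x3 = True.
From the singleton clause (¬x6), x6 = False.
From the singleton clause (x8), x8 = True.
That conflicts with the unit clause (¬x8).
Both values of x1 lead to a conflict.
Both values of x4 lead to a conflict.

UNSATISFIABLE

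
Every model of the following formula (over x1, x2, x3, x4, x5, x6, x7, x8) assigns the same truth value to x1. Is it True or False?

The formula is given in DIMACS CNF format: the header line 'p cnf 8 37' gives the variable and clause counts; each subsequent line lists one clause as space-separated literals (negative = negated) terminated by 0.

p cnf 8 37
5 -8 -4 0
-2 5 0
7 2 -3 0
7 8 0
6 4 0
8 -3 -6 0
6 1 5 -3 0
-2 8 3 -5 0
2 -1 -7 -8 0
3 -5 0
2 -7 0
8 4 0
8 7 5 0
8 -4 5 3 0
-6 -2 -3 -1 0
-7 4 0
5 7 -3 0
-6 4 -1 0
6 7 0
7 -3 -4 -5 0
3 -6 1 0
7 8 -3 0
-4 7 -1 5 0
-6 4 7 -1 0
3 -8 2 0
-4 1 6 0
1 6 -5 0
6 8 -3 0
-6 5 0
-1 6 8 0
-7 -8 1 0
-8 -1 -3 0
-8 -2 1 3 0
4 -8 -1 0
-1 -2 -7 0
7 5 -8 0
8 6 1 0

False

Suppose x1 = True.
Case x2 = False:
From the singleton clause (¬x7), x7 = False.
From the singleton clause (¬x3), x3 = False.
From the singleton clause (x8), x8 = True.
Now (¬x8) is unsatisfied and unit — conflict.
Undo x2 and try x2 = True.
From the singleton clause (x5), x5 = True.
From the singleton clause (x3), x3 = True.
From the singleton clause (¬x6), x6 = False.
From the singleton clause (x4), x4 = True.
From the singleton clause (x7), x7 = True.
Now (¬x7) is unsatisfied and unit — conflict.
Neither x2 = True nor x2 = False works.
So every satisfying assignment has x1 = False.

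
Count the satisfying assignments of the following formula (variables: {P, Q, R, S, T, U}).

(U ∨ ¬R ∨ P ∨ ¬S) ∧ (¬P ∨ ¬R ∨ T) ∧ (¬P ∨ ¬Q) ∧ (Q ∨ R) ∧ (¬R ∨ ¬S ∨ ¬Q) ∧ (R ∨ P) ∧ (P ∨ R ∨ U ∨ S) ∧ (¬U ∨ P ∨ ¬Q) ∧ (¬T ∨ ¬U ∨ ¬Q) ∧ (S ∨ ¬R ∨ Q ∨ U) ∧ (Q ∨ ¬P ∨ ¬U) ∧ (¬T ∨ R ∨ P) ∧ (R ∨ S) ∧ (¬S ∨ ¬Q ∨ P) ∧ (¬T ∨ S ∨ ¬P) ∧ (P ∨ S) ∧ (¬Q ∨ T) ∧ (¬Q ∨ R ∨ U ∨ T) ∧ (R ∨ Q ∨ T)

There are 2^6 = 64 truth assignments over (P, Q, R, S, T, U).
Split on P. With P = True, the clauses containing P are satisfied and ¬P drops from the rest; 1 of the 2^5 = 32 assignments to the other variables satisfy what remains.
With P = False, by the same count on the reduced clause set, 2 assignments work.
(One model: P=F, Q=F, R=T, S=T, T=F, U=T.)
Total: 1 + 2 = 3.

3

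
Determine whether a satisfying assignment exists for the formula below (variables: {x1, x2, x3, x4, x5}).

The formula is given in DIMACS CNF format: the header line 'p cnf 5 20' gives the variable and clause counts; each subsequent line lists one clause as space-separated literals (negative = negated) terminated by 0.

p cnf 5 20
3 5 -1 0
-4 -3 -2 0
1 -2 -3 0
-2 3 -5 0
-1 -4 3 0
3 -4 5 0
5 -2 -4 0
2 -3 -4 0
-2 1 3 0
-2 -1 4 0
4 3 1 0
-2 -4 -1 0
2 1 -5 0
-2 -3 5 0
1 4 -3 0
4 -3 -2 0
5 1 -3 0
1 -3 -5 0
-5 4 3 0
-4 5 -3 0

Satisfiable

Try x3 = True.
Try x4 = False.
The clause (x1) is unit, so x1 = True.
The clause (¬x2) is unit, so x2 = False.
No clause remains; x5 is free.
A satisfying assignment: x1=True; x2=False; x3=True; x4=False; x5=False.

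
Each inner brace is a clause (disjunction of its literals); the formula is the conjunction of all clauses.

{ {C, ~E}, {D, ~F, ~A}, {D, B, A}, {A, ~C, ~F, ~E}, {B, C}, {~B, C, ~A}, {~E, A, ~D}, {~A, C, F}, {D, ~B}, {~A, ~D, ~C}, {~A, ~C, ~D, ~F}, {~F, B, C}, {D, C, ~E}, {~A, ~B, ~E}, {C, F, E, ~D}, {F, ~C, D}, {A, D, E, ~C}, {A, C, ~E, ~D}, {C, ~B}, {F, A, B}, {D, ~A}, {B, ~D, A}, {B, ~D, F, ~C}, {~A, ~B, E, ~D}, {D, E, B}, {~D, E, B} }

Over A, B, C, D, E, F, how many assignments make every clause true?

There are 2^6 = 64 truth assignments over (A, B, C, D, E, F).
Split on B. With B = 1, the clauses containing B are satisfied and ~B drops from the rest; 2 of the 2^5 = 32 assignments to the other variables satisfy what remains.
With B = 0, by the same count on the reduced clause set, 0 assignments work.
(One model: A=F, B=T, C=T, D=T, E=F, F=F.)
Total: 2 + 0 = 2.

2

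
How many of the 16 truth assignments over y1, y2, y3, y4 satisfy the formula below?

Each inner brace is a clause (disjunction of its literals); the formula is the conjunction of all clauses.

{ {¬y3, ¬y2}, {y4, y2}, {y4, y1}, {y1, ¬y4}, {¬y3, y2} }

3

There are 2^4 = 16 truth assignments over (y1, y2, y3, y4).
Check each against the 5 clauses (columns in the order y1, y2, y3, y4):
  F F F F  ✗ fails (y4 ∨ y2)
  F F F T  ✗ fails (y1 ∨ ¬y4)
  F F T F  ✗ fails (y4 ∨ y2)
  F F T T  ✗ fails (y1 ∨ ¬y4)
  F T F F  ✗ fails (y4 ∨ y1)
  F T F T  ✗ fails (y1 ∨ ¬y4)
  F T T F  ✗ fails (¬y3 ∨ ¬y2)
  F T T T  ✗ fails (¬y3 ∨ ¬y2)
  T F F F  ✗ fails (y4 ∨ y2)
  T F F T  ✓ satisfies all
  T F T F  ✗ fails (y4 ∨ y2)
  T F T T  ✗ fails (¬y3 ∨ y2)
  T T F F  ✓ satisfies all
  T T F T  ✓ satisfies all
  T T T F  ✗ fails (¬y3 ∨ ¬y2)
  T T T T  ✗ fails (¬y3 ∨ ¬y2)
3 of the 16 rows are models.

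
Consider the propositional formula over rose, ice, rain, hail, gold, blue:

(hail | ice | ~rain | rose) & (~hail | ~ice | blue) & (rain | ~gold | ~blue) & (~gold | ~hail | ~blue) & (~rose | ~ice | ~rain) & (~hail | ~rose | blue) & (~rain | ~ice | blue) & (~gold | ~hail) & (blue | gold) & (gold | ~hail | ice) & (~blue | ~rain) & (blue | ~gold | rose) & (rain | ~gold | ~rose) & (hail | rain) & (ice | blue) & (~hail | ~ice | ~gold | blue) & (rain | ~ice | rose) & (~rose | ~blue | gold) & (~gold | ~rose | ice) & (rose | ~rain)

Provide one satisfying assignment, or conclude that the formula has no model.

UNSATISFIABLE

Try gold = 0.
(blue) alone gives blue = 1.
(~rain) alone gives rain = 0.
(hail) alone gives hail = 1.
(ice) alone gives ice = 1.
(rose) alone gives rose = 1.
That conflicts with the unit clause (~rose).
Undo gold and try gold = 1.
(~hail) alone gives hail = 0.
(rain) alone gives rain = 1.
(~blue) alone gives blue = 0.
(~ice) alone gives ice = 0.
That conflicts with the unit clause (ice).
Neither gold = 1 nor gold = 0 works.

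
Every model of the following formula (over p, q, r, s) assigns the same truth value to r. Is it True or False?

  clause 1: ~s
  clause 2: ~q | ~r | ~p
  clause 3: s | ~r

False

Suppose r = 1.
From the singleton clause (~s), s = 0.
That conflicts with the unit clause (s).
So every satisfying assignment has r = False.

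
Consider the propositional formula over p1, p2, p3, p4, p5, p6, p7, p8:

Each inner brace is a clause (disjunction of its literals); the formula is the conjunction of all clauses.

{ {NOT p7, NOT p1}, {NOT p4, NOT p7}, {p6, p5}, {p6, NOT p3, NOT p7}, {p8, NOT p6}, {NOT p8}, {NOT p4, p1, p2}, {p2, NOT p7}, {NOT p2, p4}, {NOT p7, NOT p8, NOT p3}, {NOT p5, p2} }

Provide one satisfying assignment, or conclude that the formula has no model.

p1: true,  p2: true,  p3: true,  p4: true,  p5: true,  p6: false,  p7: false,  p8: false

From the singleton clause (NOT p8), p8 = false.
From the singleton clause (NOT p6), p6 = false.
From the singleton clause (p5), p5 = true.
From the singleton clause (p2), p2 = true.
From the singleton clause (p4), p4 = true.
From the singleton clause (NOT p7), p7 = false.
No clause remains; p1, p3 are free.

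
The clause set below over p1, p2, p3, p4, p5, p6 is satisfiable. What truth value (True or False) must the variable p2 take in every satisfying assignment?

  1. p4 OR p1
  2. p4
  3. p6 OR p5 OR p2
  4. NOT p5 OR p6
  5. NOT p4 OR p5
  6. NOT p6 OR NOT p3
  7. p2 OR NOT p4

Suppose p2 = false.
(p4) alone gives p4 = true.
But (NOT p4) is also a unit clause — contradiction.
So every satisfying assignment has p2 = True.

True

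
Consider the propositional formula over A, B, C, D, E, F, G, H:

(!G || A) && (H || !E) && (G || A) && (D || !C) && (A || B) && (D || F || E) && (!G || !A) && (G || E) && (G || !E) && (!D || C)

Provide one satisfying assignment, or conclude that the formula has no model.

Case G = false:
The clause (A) is unit, so A = true.
The clause (E) is unit, so E = true.
But (!E) is also a unit clause — contradiction.
That branch fails; take G = true instead.
The clause (A) is unit, so A = true.
But (!A) is also a unit clause — contradiction.
Neither G = true nor G = false works.

UNSATISFIABLE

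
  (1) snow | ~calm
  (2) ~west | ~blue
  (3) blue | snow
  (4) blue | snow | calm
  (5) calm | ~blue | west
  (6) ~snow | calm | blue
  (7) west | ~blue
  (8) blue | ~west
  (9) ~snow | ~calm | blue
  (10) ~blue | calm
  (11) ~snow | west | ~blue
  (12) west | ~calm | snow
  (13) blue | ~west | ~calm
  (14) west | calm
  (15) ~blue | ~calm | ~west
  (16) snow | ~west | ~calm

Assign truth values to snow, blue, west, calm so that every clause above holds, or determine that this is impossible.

UNSATISFIABLE

Suppose snow = 1.
Suppose west = 0.
The clause (~blue) is unit, so blue = 0.
The clause (calm) is unit, so calm = 1.
But (~calm) is also a unit clause — contradiction.
Backtrack on west: now try west = 1.
The clause (~blue) is unit, so blue = 0.
But (blue) is also a unit clause — contradiction.
Neither west = 1 nor west = 0 works.
Backtrack on snow: now try snow = 0.
The clause (~calm) is unit, so calm = 0.
The clause (blue) is unit, so blue = 1.
But (~blue) is also a unit clause — contradiction.
Neither snow = 1 nor snow = 0 works.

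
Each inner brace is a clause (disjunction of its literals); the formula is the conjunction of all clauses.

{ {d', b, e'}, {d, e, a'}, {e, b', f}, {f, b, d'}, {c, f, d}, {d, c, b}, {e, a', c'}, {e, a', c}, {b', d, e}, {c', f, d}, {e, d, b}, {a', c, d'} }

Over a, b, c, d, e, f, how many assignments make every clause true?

There are 2^6 = 64 truth assignments over (a, b, c, d, e, f).
Split on c. With c = 1, the clauses containing c are satisfied and c' drops from the rest; 10 of the 2^5 = 32 assignments to the other variables satisfy what remains.
With c = 0, by the same count on the reduced clause set, 6 assignments work.
Total: 10 + 6 = 16.

16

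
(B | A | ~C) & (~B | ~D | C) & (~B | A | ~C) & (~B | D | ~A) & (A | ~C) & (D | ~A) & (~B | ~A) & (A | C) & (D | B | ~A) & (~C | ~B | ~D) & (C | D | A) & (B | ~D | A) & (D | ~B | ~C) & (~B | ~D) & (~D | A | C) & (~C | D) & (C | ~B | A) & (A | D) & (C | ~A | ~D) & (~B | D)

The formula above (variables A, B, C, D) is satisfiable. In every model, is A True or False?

Suppose A = 0.
The clause (~C) is unit, so C = 0.
Now (C) is unsatisfied and unit — conflict.
So every satisfying assignment has A = True.

True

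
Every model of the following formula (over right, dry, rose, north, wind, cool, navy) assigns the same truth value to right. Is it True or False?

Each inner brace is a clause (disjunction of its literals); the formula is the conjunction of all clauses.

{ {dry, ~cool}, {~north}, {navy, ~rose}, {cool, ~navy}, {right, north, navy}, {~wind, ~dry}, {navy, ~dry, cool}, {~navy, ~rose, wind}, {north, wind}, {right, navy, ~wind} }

Suppose right = 0.
The clause (~north) is unit, so north = 0.
The clause (navy) is unit, so navy = 1.
The clause (cool) is unit, so cool = 1.
The clause (dry) is unit, so dry = 1.
The clause (~wind) is unit, so wind = 0.
That conflicts with the unit clause (wind).
So every satisfying assignment has right = True.

True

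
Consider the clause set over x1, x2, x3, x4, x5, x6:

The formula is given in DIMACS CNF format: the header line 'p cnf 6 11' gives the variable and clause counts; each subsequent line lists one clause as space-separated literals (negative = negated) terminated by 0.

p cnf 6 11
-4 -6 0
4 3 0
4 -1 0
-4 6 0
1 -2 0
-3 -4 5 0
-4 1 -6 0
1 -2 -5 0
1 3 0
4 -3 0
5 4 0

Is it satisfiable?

Try x4 = False.
(x3) alone gives x3 = True.
But (¬x3) is also a unit clause — contradiction.
So x4 must be the other value — set x4 = True.
(¬x6) alone gives x6 = False.
But (x6) is also a unit clause — contradiction.
Either choice for x4 ends in contradiction.
No assignment satisfies every clause.

No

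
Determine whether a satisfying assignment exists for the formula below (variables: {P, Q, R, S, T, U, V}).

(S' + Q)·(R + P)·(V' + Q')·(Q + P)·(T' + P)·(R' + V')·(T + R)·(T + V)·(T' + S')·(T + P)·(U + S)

Case S = 0:
(U) alone gives U = 1.
Case R = 1:
(V') alone gives V = 0.
(T) alone gives T = 1.
(P) alone gives P = 1.
All clauses hold; Q can take either value.
A satisfying assignment: P ↦ 1, Q ↦ 0, R ↦ 1, S ↦ 0, T ↦ 1, U ↦ 1, V ↦ 0.

Yes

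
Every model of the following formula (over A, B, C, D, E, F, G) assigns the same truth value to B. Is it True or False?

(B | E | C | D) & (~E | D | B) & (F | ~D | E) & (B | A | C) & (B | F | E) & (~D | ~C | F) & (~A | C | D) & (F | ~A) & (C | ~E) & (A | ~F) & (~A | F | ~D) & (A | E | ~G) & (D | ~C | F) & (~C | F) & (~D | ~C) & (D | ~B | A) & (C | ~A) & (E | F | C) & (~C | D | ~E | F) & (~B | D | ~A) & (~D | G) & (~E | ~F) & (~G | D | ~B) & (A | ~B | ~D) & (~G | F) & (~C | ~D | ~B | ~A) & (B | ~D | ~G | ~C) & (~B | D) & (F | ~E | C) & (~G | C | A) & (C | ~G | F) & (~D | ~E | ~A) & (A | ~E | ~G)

False

Suppose B = 1.
The clause (D) is unit, so D = 1.
The clause (~C) is unit, so C = 0.
The clause (~E) is unit, so E = 0.
The clause (F) is unit, so F = 1.
The clause (A) is unit, so A = 1.
That conflicts with the unit clause (~A).
So every satisfying assignment has B = False.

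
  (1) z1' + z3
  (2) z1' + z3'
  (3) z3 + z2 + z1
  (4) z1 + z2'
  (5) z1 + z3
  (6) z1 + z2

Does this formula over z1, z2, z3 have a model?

Branch on z1: set z1 = 0.
From the singleton clause (z2'), z2 = 0.
Now (z2) is unsatisfied and unit — conflict.
Undo z1 and try z1 = 1.
From the singleton clause (z3), z3 = 1.
Now (z3') is unsatisfied and unit — conflict.
Neither z1 = 1 nor z1 = 0 works.
No assignment satisfies every clause.

Unsatisfiable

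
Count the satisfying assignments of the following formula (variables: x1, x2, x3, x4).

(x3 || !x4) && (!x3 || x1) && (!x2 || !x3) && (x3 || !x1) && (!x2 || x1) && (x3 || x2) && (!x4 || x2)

1

There are 2^4 = 16 truth assignments over (x1, x2, x3, x4).
Check each against the 7 clauses (columns in the order x1, x2, x3, x4):
  F F F F  ✗ fails (x3 || x2)
  F F F T  ✗ fails (x3 || !x4)
  F F T F  ✗ fails (!x3 || x1)
  F F T T  ✗ fails (!x3 || x1)
  F T F F  ✗ fails (!x2 || x1)
  F T F T  ✗ fails (x3 || !x4)
  F T T F  ✗ fails (!x3 || x1)
  F T T T  ✗ fails (!x3 || x1)
  T F F F  ✗ fails (x3 || !x1)
  T F F T  ✗ fails (x3 || !x4)
  T F T F  ✓ satisfies all
  T F T T  ✗ fails (!x4 || x2)
  T T F F  ✗ fails (x3 || !x1)
  T T F T  ✗ fails (x3 || !x4)
  T T T F  ✗ fails (!x2 || !x3)
  T T T T  ✗ fails (!x2 || !x3)
1 of the 16 rows is a model.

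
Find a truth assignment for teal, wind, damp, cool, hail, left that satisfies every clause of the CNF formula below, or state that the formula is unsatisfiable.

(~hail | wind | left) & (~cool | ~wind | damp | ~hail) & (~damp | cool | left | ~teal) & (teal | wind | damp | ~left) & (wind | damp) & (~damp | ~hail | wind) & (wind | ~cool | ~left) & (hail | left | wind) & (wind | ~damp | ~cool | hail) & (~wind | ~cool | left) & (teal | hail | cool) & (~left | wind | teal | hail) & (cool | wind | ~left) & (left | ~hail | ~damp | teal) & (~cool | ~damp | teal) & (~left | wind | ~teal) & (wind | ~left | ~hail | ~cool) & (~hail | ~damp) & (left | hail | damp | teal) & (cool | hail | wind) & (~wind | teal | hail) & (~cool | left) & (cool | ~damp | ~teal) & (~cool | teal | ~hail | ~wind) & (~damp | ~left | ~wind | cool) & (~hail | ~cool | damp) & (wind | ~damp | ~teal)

Try wind = 1.
Try cool = 0.
Try teal = 1.
The clause (~damp) is unit, so damp = 0.
All clauses hold; hail, left can take either value.

teal: 1; wind: 1; damp: 0; cool: 0; hail: 1; left: 1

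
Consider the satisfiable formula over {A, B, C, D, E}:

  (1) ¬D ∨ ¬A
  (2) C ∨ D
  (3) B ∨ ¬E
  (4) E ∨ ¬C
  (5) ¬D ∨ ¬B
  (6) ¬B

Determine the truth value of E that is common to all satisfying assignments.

False

Suppose E = True.
(B) alone gives B = True.
But (¬B) is also a unit clause — contradiction.
So every satisfying assignment has E = False.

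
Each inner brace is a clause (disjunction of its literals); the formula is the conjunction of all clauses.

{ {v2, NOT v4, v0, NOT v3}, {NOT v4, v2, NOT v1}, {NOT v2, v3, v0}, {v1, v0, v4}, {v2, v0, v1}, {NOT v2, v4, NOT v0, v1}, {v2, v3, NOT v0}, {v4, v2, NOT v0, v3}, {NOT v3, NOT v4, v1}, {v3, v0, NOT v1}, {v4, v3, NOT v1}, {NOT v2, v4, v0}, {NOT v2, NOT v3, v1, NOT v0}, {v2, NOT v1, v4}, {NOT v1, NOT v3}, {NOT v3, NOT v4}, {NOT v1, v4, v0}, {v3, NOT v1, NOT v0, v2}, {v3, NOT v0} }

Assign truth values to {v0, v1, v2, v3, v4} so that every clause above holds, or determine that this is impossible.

v0: true; v1: false; v2: false; v3: true; v4: false

Branch on v1: set v1 = false.
Branch on v0: set v0 = true.
(v3) alone gives v3 = true.
(NOT v4) alone gives v4 = false.
(NOT v2) alone gives v2 = false.
This assignment satisfies each clause.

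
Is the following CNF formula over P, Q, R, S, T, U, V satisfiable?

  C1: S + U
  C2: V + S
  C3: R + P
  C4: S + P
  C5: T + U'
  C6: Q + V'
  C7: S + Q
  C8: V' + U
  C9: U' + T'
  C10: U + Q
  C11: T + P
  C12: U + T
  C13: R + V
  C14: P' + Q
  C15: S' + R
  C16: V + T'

Case S = 1:
Unit clause (R) forces R = 1.
Case T = 1:
Unit clause (U') forces U = 0.
Unit clause (V') forces V = 0.
Now (V) is unsatisfied and unit — conflict.
Backtrack on T: now try T = 0.
Unit clause (U') forces U = 0.
Now (U) is unsatisfied and unit — conflict.
Either choice for T ends in contradiction.
Backtrack on S: now try S = 0.
Unit clause (U) forces U = 1.
Unit clause (V) forces V = 1.
Unit clause (P) forces P = 1.
Unit clause (T) forces T = 1.
Now (T') is unsatisfied and unit — conflict.
Either choice for S ends in contradiction.
No assignment satisfies every clause.

No, unsatisfiable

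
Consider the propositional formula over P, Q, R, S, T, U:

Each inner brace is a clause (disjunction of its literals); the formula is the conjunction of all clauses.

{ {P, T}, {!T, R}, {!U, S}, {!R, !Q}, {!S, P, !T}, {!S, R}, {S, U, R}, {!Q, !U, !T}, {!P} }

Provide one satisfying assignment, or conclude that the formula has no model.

P: false, Q: false, R: true, S: false, T: true, U: false

From the singleton clause (!P), P = false.
From the singleton clause (T), T = true.
From the singleton clause (R), R = true.
From the singleton clause (!Q), Q = false.
From the singleton clause (!S), S = false.
From the singleton clause (!U), U = false.
This assignment satisfies each clause.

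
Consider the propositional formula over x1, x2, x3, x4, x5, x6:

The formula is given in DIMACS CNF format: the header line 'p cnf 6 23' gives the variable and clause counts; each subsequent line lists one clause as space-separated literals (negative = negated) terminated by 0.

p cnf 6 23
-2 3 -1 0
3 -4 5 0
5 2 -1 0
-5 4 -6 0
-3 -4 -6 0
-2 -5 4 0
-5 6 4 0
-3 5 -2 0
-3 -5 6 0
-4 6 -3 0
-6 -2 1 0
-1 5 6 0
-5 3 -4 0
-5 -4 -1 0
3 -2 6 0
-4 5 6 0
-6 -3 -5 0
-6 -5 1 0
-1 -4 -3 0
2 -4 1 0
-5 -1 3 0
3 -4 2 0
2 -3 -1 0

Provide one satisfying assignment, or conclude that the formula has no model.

x1 ↦ False; x2 ↦ False; x3 ↦ False; x4 ↦ False; x5 ↦ False; x6 ↦ False

Suppose x2 = False.
Suppose x5 = False.
From the singleton clause (¬x1), x1 = False.
From the singleton clause (¬x4), x4 = False.
No clause remains; x3, x6 are free.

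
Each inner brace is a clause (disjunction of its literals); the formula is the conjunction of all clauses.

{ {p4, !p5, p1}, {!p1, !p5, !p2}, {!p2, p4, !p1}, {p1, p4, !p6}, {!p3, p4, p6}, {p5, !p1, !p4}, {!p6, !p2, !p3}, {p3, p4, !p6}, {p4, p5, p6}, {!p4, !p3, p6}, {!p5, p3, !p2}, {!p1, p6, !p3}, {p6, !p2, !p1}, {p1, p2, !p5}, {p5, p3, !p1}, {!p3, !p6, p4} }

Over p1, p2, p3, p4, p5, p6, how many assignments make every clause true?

9

There are 2^6 = 64 truth assignments over (p1, p2, p3, p4, p5, p6).
Split on p3. With p3 = true, the clauses containing p3 are satisfied and !p3 drops from the rest; 2 of the 2^5 = 32 assignments to the other variables satisfy what remains.
With p3 = false, by the same count on the reduced clause set, 7 assignments work.
(One model: p1=F, p2=F, p3=F, p4=T, p5=F, p6=F.)
Total: 2 + 7 = 9.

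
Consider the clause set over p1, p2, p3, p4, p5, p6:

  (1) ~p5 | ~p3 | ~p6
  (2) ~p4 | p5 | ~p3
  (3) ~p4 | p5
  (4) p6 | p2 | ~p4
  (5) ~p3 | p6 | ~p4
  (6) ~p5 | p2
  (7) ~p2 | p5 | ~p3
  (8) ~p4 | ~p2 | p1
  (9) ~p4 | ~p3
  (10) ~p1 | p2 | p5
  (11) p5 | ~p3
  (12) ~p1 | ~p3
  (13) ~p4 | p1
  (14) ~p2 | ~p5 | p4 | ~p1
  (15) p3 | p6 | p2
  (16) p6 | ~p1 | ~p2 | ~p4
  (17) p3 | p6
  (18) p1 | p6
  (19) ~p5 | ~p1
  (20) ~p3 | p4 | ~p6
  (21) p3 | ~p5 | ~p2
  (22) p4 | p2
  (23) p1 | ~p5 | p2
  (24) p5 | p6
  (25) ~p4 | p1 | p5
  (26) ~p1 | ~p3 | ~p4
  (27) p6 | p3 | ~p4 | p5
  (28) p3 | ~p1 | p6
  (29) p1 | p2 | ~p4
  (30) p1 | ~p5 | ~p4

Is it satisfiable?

Satisfiable

Case p4 = 0:
Unit clause (p2) forces p2 = 1.
Case p5 = 0:
Unit clause (~p3) forces p3 = 0.
Unit clause (p6) forces p6 = 1.
Every clause is now satisfied; p1 is unconstrained.
A satisfying assignment: p1 ↦ 1, p2 ↦ 1, p3 ↦ 0, p4 ↦ 0, p5 ↦ 0, p6 ↦ 1.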